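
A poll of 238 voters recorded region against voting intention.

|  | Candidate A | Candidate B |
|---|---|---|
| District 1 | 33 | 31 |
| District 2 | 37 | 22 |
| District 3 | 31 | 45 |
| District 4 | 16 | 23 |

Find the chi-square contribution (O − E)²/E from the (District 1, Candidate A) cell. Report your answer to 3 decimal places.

Row total (District 1) = 64; column total (Candidate A) = 117; N = 238.
Expected count E = 64 × 117 / 238 = 31.4622.
Contribution = (O − E)²/E = (33 − 31.4622)² / 31.4622 = 0.075.

0.075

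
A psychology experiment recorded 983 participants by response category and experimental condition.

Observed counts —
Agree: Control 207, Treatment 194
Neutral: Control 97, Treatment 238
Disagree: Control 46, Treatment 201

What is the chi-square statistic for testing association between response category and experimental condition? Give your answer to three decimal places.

82.390

Row totals: 401, 335, 247. Column totals: 350, 633. Grand total N = 983.
Expected counts (row total × column total / N):
  Agree, Control: 401×350/983 = 142.7772
  Agree, Treatment: 401×633/983 = 258.2228
  Neutral, Control: 335×350/983 = 119.2777
  Neutral, Treatment: 335×633/983 = 215.7223
  Disagree, Control: 247×350/983 = 87.9451
  Disagree, Treatment: 247×633/983 = 159.0549
Contributions (O − E)²/E:
  (207 − 142.7772)²/142.7772 = 28.8881
  (194 − 258.2228)²/258.2228 = 15.9729
  (97 − 119.2777)²/119.2777 = 4.1608
  (238 − 215.7223)²/215.7223 = 2.3006
  (46 − 87.9451)²/87.9451 = 20.0056
  (201 − 159.0549)²/159.0549 = 11.0615
χ² = 28.8881 + 15.9729 + 4.1608 + 2.3006 + 20.0056 + 11.0615 = 82.390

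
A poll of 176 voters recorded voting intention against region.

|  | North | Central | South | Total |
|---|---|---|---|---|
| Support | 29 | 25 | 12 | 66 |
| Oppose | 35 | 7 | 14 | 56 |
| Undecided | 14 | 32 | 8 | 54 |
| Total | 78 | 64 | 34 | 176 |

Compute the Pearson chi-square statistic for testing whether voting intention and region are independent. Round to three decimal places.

26.444

Grand total N = 176.
Expected counts (row total × column total / N):
  Support, North: 66×78/176 = 29.25000
  Support, Central: 66×64/176 = 24.00000
  Support, South: 66×34/176 = 12.75000
  Oppose, North: 56×78/176 = 24.81818
  Oppose, Central: 56×64/176 = 20.36364
  Oppose, South: 56×34/176 = 10.81818
  Undecided, North: 54×78/176 = 23.93182
  Undecided, Central: 54×64/176 = 19.63636
  Undecided, South: 54×34/176 = 10.43182
Contributions (O − E)²/E:
  (29 − 29.25000)²/29.25000 = 0.0021
  (25 − 24.00000)²/24.00000 = 0.0417
  (12 − 12.75000)²/12.75000 = 0.0441
  (35 − 24.81818)²/24.81818 = 4.1772
  (7 − 20.36364)²/20.36364 = 8.7699
  (14 − 10.81818)²/10.81818 = 0.9358
  (14 − 23.93182)²/23.93182 = 4.1218
  (32 − 19.63636)²/19.63636 = 7.7845
  (8 − 10.43182)²/10.43182 = 0.5669
χ² = 0.0021 + 0.0417 + 0.0441 + 4.1772 + 8.7699 + 0.9358 + 4.1218 + 7.7845 + 0.5669 = 26.444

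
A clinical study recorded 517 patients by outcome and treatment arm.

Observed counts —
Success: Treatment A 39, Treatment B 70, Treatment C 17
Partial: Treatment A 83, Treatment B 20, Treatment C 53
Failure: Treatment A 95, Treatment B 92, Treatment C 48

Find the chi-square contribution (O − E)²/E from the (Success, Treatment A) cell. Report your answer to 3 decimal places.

Row total (Success) = 126; column total (Treatment A) = 217; N = 517.
Expected count E = 126 × 217 / 517 = 52.8859.
Contribution = (O − E)²/E = (39 − 52.8859)² / 52.8859 = 3.646.

3.646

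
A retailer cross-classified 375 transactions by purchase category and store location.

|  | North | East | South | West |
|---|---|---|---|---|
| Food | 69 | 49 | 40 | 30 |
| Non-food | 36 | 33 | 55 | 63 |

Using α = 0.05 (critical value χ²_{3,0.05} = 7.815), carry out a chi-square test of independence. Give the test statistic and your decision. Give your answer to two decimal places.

Row totals: 188, 187. Column totals: 105, 82, 95, 93. Grand total N = 375.
Expected counts (row total × column total / N):
  Food, North: 188×105/375 = 52.640
  Food, East: 188×82/375 = 41.109
  Food, South: 188×95/375 = 47.627
  Food, West: 188×93/375 = 46.624
  Non-food, North: 187×105/375 = 52.360
  Non-food, East: 187×82/375 = 40.891
  Non-food, South: 187×95/375 = 47.373
  Non-food, West: 187×93/375 = 46.376
Contributions (O − E)²/E:
  (69 − 52.640)²/52.640 = 5.0845
  (49 − 41.109)²/41.109 = 1.5147
  (40 − 47.627)²/47.627 = 1.2214
  (30 − 46.624)²/46.624 = 5.9274
  (36 − 52.360)²/52.360 = 5.1117
  (33 − 40.891)²/40.891 = 1.5228
  (55 − 47.373)²/47.373 = 1.2279
  (63 − 46.376)²/46.376 = 5.9591
χ² = 5.0845 + 1.5147 + 1.2214 + 5.9274 + 5.1117 + 1.5228 + 1.2279 + 5.9591 = 27.57
df = (2−1)(4−1) = 3. Since 27.57 > 7.815, reject the null hypothesis of independence at α = 0.05.

27.57; reject H₀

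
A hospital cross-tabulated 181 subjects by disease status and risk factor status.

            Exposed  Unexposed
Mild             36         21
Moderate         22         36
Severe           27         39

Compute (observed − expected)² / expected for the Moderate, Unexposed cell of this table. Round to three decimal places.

Row total (Moderate) = 58; column total (Unexposed) = 96; N = 181.
Expected count E = 58 × 96 / 181 = 30.7624.
Contribution = (O − E)²/E = (36 − 30.7624)² / 30.7624 = 0.892.

0.892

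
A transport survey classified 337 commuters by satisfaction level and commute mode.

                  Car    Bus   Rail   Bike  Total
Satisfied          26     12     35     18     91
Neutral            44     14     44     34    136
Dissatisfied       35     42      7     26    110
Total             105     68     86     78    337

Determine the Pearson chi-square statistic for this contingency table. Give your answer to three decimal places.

Grand total N = 337.
Expected counts (row total × column total / N):
  Satisfied, Car: 91×105/337 = 28.3531
  Satisfied, Bus: 91×68/337 = 18.3620
  Satisfied, Rail: 91×86/337 = 23.2226
  Satisfied, Bike: 91×78/337 = 21.0623
  Neutral, Car: 136×105/337 = 42.3739
  Neutral, Bus: 136×68/337 = 27.4421
  Neutral, Rail: 136×86/337 = 34.7062
  Neutral, Bike: 136×78/337 = 31.4777
  Dissatisfied, Car: 110×105/337 = 34.2730
  Dissatisfied, Bus: 110×68/337 = 22.1958
  Dissatisfied, Rail: 110×86/337 = 28.0712
  Dissatisfied, Bike: 110×78/337 = 25.4599
Contributions (O − E)²/E:
  (26 − 28.3531)²/28.3531 = 0.1953
  (12 − 18.3620)²/18.3620 = 2.2043
  (35 − 23.2226)²/23.2226 = 5.9729
  (18 − 21.0623)²/21.0623 = 0.4452
  (44 − 42.3739)²/42.3739 = 0.0624
  (14 − 27.4421)²/27.4421 = 6.5844
  (44 − 34.7062)²/34.7062 = 2.4887
  (34 − 31.4777)²/31.4777 = 0.2021
  (35 − 34.2730)²/34.2730 = 0.0154
  (42 − 22.1958)²/22.1958 = 17.6703
  (7 − 28.0712)²/28.0712 = 15.8168
  (26 − 25.4599)²/25.4599 = 0.0115
χ² = 0.1953 + 2.2043 + 5.9729 + 0.4452 + 0.0624 + 6.5844 + 2.4887 + 0.2021 + 0.0154 + 17.6703 + 15.8168 + 0.0115 = 51.669

51.669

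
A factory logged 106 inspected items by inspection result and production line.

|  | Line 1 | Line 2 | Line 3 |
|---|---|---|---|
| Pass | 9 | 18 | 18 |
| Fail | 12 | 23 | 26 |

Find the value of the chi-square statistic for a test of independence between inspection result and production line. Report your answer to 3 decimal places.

0.080

Row totals: 45, 61. Column totals: 21, 41, 44. Grand total N = 106.
Expected counts (row total × column total / N):
  Pass, Line 1: 45×21/106 = 8.9151
  Pass, Line 2: 45×41/106 = 17.4057
  Pass, Line 3: 45×44/106 = 18.6792
  Fail, Line 1: 61×21/106 = 12.0849
  Fail, Line 2: 61×41/106 = 23.5943
  Fail, Line 3: 61×44/106 = 25.3208
Contributions (O − E)²/E:
  (9 − 8.9151)²/8.9151 = 0.0008
  (18 − 17.4057)²/17.4057 = 0.0203
  (18 − 18.6792)²/18.6792 = 0.0247
  (12 − 12.0849)²/12.0849 = 0.0006
  (23 − 23.5943)²/23.5943 = 0.0150
  (26 − 25.3208)²/25.3208 = 0.0182
χ² = 0.0008 + 0.0203 + 0.0247 + 0.0006 + 0.0150 + 0.0182 = 0.080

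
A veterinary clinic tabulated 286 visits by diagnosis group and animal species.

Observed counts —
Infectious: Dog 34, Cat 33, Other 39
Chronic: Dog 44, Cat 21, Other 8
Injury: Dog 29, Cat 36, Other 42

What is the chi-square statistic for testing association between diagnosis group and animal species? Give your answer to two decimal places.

27.28

Row totals: 106, 73, 107. Column totals: 107, 90, 89. Grand total N = 286.
Expected counts (row total × column total / N):
  Infectious, Dog: 106×107/286 = 39.657
  Infectious, Cat: 106×90/286 = 33.357
  Infectious, Other: 106×89/286 = 32.986
  Chronic, Dog: 73×107/286 = 27.311
  Chronic, Cat: 73×90/286 = 22.972
  Chronic, Other: 73×89/286 = 22.717
  Injury, Dog: 107×107/286 = 40.031
  Injury, Cat: 107×90/286 = 33.671
  Injury, Other: 107×89/286 = 33.297
Contributions (O − E)²/E:
  (34 − 39.657)²/39.657 = 0.8070
  (33 − 33.357)²/33.357 = 0.0038
  (39 − 32.986)²/32.986 = 1.0965
  (44 − 27.311)²/27.311 = 10.1982
  (21 − 22.972)²/22.972 = 0.1693
  (8 − 22.717)²/22.717 = 9.5343
  (29 − 40.031)²/40.031 = 3.0397
  (36 − 33.671)²/33.671 = 0.1611
  (42 − 33.297)²/33.297 = 2.2747
χ² = 0.8070 + 0.0038 + 1.0965 + 10.1982 + 0.1693 + 9.5343 + 3.0397 + 0.1611 + 2.2747 = 27.28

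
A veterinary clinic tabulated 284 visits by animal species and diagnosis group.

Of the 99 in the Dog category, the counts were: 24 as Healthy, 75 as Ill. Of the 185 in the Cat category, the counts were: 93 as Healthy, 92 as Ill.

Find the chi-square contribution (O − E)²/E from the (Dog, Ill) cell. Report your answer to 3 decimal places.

Row total (Dog) = 99; column total (Ill) = 167; N = 284.
Expected count E = 99 × 167 / 284 = 58.2148.
Contribution = (O − E)²/E = (75 − 58.2148)² / 58.2148 = 4.840.

4.840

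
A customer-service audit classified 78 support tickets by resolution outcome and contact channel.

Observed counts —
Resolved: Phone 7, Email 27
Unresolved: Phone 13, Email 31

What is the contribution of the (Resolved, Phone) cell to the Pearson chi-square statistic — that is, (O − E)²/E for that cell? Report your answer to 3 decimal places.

0.339

Row total (Resolved) = 34; column total (Phone) = 20; N = 78.
Expected count E = 34 × 20 / 78 = 8.7179.
Contribution = (O − E)²/E = (7 − 8.7179)² / 8.7179 = 0.339.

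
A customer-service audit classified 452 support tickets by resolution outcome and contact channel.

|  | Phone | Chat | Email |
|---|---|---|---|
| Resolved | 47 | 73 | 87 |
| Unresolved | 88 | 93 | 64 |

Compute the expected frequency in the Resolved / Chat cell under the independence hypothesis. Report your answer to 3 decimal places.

76.022

Row total (Resolved) = 207; column total (Chat) = 166; grand total N = 452.
Expected count = (row total × column total) / N = 207 × 166 / 452 = 76.022.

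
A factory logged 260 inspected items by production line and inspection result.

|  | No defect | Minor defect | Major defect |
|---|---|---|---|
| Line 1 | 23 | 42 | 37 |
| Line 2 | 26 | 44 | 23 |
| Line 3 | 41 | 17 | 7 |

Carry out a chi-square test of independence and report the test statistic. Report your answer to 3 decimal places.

35.202

Row totals: 102, 93, 65. Column totals: 90, 103, 67. Grand total N = 260.
Expected counts (row total × column total / N):
  Line 1, No defect: 102×90/260 = 35.3077
  Line 1, Minor defect: 102×103/260 = 40.4077
  Line 1, Major defect: 102×67/260 = 26.2846
  Line 2, No defect: 93×90/260 = 32.1923
  Line 2, Minor defect: 93×103/260 = 36.8423
  Line 2, Major defect: 93×67/260 = 23.9654
  Line 3, No defect: 65×90/260 = 22.5000
  Line 3, Minor defect: 65×103/260 = 25.7500
  Line 3, Major defect: 65×67/260 = 16.7500
Contributions (O − E)²/E:
  (23 − 35.3077)²/35.3077 = 4.2903
  (42 − 40.4077)²/40.4077 = 0.0627
  (37 − 26.2846)²/26.2846 = 4.3683
  (26 − 32.1923)²/32.1923 = 1.1911
  (44 − 36.8423)²/36.8423 = 1.3906
  (23 − 23.9654)²/23.9654 = 0.0389
  (41 − 22.5000)²/22.5000 = 15.2111
  (17 − 25.7500)²/25.7500 = 2.9733
  (7 − 16.7500)²/16.7500 = 5.6754
χ² = 4.2903 + 0.0627 + 4.3683 + 1.1911 + 1.3906 + 0.0389 + 15.2111 + 2.9733 + 5.6754 = 35.202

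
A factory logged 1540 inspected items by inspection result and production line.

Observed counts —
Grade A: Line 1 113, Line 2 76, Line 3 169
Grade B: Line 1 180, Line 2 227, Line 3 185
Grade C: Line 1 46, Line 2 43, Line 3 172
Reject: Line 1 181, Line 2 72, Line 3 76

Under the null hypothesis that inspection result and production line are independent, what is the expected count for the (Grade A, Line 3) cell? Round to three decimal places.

139.945

Row total (Grade A) = 358; column total (Line 3) = 602; grand total N = 1540.
Expected count = (row total × column total) / N = 358 × 602 / 1540 = 139.945.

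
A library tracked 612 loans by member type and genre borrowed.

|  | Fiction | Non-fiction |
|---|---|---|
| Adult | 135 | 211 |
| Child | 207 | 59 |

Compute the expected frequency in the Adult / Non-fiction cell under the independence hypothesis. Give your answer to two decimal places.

Row total (Adult) = 346; column total (Non-fiction) = 270; grand total N = 612.
Expected count = (row total × column total) / N = 346 × 270 / 612 = 152.65.

152.65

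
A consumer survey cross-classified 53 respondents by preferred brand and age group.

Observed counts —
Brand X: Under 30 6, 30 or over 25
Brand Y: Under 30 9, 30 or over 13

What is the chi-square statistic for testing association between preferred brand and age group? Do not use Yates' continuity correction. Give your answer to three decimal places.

Row totals: 31, 22. Column totals: 15, 38. Grand total N = 53.
Expected counts (row total × column total / N):
  Brand X, Under 30: 31×15/53 = 8.7736
  Brand X, 30 or over: 31×38/53 = 22.2264
  Brand Y, Under 30: 22×15/53 = 6.2264
  Brand Y, 30 or over: 22×38/53 = 15.7736
Contributions (O − E)²/E:
  (6 − 8.7736)²/8.7736 = 0.8768
  (25 − 22.2264)²/22.2264 = 0.3461
  (9 − 6.2264)²/6.2264 = 1.2355
  (13 − 15.7736)²/15.7736 = 0.4877
χ² = 0.8768 + 0.3461 + 1.2355 + 0.4877 = 2.946

2.946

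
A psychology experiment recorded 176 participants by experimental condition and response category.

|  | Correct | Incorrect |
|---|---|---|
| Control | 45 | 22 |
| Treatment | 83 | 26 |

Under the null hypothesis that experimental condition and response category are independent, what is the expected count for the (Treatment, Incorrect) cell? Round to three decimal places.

29.727

Row total (Treatment) = 109; column total (Incorrect) = 48; grand total N = 176.
Expected count = (row total × column total) / N = 109 × 48 / 176 = 29.727.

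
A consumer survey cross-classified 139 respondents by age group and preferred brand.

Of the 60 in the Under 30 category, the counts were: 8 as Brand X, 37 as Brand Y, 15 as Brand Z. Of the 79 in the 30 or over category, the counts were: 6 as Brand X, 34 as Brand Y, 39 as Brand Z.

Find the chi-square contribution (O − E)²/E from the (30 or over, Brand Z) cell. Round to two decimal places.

2.25

Row total (30 or over) = 79; column total (Brand Z) = 54; N = 139.
Expected count E = 79 × 54 / 139 = 30.691.
Contribution = (O − E)²/E = (39 − 30.691)² / 30.691 = 2.25.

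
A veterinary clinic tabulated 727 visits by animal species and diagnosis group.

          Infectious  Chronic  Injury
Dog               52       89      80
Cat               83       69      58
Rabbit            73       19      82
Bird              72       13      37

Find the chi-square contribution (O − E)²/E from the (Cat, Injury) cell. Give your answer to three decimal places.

Row total (Cat) = 210; column total (Injury) = 257; N = 727.
Expected count E = 210 × 257 / 727 = 74.2366.
Contribution = (O − E)²/E = (58 − 74.2366)² / 74.2366 = 3.551.

3.551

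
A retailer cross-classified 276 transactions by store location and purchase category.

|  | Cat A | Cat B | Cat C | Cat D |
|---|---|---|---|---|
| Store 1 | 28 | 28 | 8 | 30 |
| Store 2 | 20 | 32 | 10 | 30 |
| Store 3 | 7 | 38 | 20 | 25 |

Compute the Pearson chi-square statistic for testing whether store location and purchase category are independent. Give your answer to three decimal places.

20.950

Row totals: 94, 92, 90. Column totals: 55, 98, 38, 85. Grand total N = 276.
Expected counts (row total × column total / N):
  Store 1, Cat A: 94×55/276 = 18.7319
  Store 1, Cat B: 94×98/276 = 33.3768
  Store 1, Cat C: 94×38/276 = 12.9420
  Store 1, Cat D: 94×85/276 = 28.9493
  Store 2, Cat A: 92×55/276 = 18.3333
  Store 2, Cat B: 92×98/276 = 32.6667
  Store 2, Cat C: 92×38/276 = 12.6667
  Store 2, Cat D: 92×85/276 = 28.3333
  Store 3, Cat A: 90×55/276 = 17.9348
  Store 3, Cat B: 90×98/276 = 31.9565
  Store 3, Cat C: 90×38/276 = 12.3913
  Store 3, Cat D: 90×85/276 = 27.7174
Contributions (O − E)²/E:
  (28 − 18.7319)²/18.7319 = 4.5856
  (28 − 33.3768)²/33.3768 = 0.8662
  (8 − 12.9420)²/12.9420 = 1.8871
  (30 − 28.9493)²/28.9493 = 0.0381
  (20 − 18.3333)²/18.3333 = 0.1515
  (32 − 32.6667)²/32.6667 = 0.0136
  (10 − 12.6667)²/12.6667 = 0.5614
  (30 − 28.3333)²/28.3333 = 0.0980
  (7 − 17.9348)²/17.9348 = 6.6669
  (38 − 31.9565)²/31.9565 = 1.1429
  (20 − 12.3913)²/12.3913 = 4.6720
  (25 − 27.7174)²/27.7174 = 0.2664
χ² = 4.5856 + 0.8662 + 1.8871 + 0.0381 + 0.1515 + 0.0136 + 0.5614 + 0.0980 + 6.6669 + 1.1429 + 4.6720 + 0.2664 = 20.950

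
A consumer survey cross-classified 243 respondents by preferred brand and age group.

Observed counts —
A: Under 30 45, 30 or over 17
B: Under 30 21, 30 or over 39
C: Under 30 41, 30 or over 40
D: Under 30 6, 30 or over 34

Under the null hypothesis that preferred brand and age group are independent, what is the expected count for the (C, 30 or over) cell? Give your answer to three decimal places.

43.333

Row total (C) = 81; column total (30 or over) = 130; grand total N = 243.
Expected count = (row total × column total) / N = 81 × 130 / 243 = 43.333.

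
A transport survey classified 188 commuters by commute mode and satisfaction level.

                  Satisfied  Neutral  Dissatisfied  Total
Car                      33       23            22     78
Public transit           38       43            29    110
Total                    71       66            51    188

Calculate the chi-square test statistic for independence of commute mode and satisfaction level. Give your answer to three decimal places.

Grand total N = 188.
Expected counts (row total × column total / N):
  Car, Satisfied: 78×71/188 = 29.4574
  Car, Neutral: 78×66/188 = 27.3830
  Car, Dissatisfied: 78×51/188 = 21.1596
  Public transit, Satisfied: 110×71/188 = 41.5426
  Public transit, Neutral: 110×66/188 = 38.6170
  Public transit, Dissatisfied: 110×51/188 = 29.8404
Contributions (O − E)²/E:
  (33 − 29.4574)²/29.4574 = 0.4260
  (23 − 27.3830)²/27.3830 = 0.7016
  (22 − 21.1596)²/21.1596 = 0.0334
  (38 − 41.5426)²/41.5426 = 0.3021
  (43 − 38.6170)²/38.6170 = 0.4975
  (29 − 29.8404)²/29.8404 = 0.0237
χ² = 0.4260 + 0.7016 + 0.0334 + 0.3021 + 0.4975 + 0.0237 = 1.984

1.984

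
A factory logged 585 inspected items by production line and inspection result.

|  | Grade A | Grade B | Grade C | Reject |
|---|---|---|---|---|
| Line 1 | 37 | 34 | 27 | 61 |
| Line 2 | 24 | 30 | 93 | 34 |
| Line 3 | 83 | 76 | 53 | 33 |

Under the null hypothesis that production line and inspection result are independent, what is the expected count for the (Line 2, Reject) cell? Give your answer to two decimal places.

Row total (Line 2) = 181; column total (Reject) = 128; grand total N = 585.
Expected count = (row total × column total) / N = 181 × 128 / 585 = 39.60.

39.60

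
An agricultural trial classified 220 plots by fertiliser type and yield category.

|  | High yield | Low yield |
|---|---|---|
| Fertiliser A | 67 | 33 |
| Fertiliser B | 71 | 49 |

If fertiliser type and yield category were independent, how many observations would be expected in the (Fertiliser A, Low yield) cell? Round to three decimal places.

Row total (Fertiliser A) = 100; column total (Low yield) = 82; grand total N = 220.
Expected count = (row total × column total) / N = 100 × 82 / 220 = 37.273.

37.273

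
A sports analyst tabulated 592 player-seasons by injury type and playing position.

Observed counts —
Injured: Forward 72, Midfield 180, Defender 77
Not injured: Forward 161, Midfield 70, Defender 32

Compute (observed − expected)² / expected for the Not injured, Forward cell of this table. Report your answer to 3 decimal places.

Row total (Not injured) = 263; column total (Forward) = 233; N = 592.
Expected count E = 263 × 233 / 592 = 103.5118.
Contribution = (O − E)²/E = (161 − 103.5118)² / 103.5118 = 31.928.

31.928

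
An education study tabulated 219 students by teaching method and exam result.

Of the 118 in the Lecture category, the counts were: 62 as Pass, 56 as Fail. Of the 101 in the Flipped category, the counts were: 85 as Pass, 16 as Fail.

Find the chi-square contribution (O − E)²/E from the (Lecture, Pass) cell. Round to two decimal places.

Row total (Lecture) = 118; column total (Pass) = 147; N = 219.
Expected count E = 118 × 147 / 219 = 79.2055.
Contribution = (O − E)²/E = (62 − 79.2055)² / 79.2055 = 3.74.

3.74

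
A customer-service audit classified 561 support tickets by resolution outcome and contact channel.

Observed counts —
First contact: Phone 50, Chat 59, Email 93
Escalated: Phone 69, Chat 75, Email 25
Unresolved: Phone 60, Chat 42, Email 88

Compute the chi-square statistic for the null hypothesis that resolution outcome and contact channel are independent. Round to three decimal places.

53.749

Row totals: 202, 169, 190. Column totals: 179, 176, 206. Grand total N = 561.
Expected counts (row total × column total / N):
  First contact, Phone: 202×179/561 = 64.45276
  First contact, Chat: 202×176/561 = 63.37255
  First contact, Email: 202×206/561 = 74.17469
  Escalated, Phone: 169×179/561 = 53.92335
  Escalated, Chat: 169×176/561 = 53.01961
  Escalated, Email: 169×206/561 = 62.05704
  Unresolved, Phone: 190×179/561 = 60.62389
  Unresolved, Chat: 190×176/561 = 59.60784
  Unresolved, Email: 190×206/561 = 69.76827
Contributions (O − E)²/E:
  (50 − 64.45276)²/64.45276 = 3.2409
  (59 − 63.37255)²/63.37255 = 0.3017
  (93 − 74.17469)²/74.17469 = 4.7778
  (69 − 53.92335)²/53.92335 = 4.2153
  (75 − 53.01961)²/53.01961 = 9.1124
  (25 − 62.05704)²/62.05704 = 22.1284
  (60 − 60.62389)²/60.62389 = 0.0064
  (42 − 59.60784)²/59.60784 = 5.2013
  (88 − 69.76827)²/69.76827 = 4.7643
χ² = 3.2409 + 0.3017 + 4.7778 + 4.2153 + 9.1124 + 22.1284 + 0.0064 + 5.2013 + 4.7643 = 53.749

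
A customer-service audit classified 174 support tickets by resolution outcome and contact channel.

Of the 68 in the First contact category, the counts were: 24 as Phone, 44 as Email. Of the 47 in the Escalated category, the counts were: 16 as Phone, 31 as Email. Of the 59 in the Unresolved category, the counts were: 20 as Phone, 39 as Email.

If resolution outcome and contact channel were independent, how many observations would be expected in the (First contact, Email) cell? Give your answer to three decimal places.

Row total (First contact) = 68; column total (Email) = 114; grand total N = 174.
Expected count = (row total × column total) / N = 68 × 114 / 174 = 44.552.

44.552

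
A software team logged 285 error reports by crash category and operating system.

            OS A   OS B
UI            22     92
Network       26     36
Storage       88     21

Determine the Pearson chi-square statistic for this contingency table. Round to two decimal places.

Row totals: 114, 62, 109. Column totals: 136, 149. Grand total N = 285.
Expected counts (row total × column total / N):
  UI, OS A: 114×136/285 = 54.400
  UI, OS B: 114×149/285 = 59.600
  Network, OS A: 62×136/285 = 29.586
  Network, OS B: 62×149/285 = 32.414
  Storage, OS A: 109×136/285 = 52.014
  Storage, OS B: 109×149/285 = 56.986
Contributions (O − E)²/E:
  (22 − 54.400)²/54.400 = 19.2971
  (92 − 59.600)²/59.600 = 17.6134
  (26 − 29.586)²/29.586 = 0.4346
  (36 − 32.414)²/32.414 = 0.3967
  (88 − 52.014)²/52.014 = 24.8970
  (21 − 56.986)²/56.986 = 22.7247
χ² = 19.2971 + 17.6134 + 0.4346 + 0.3967 + 24.8970 + 22.7247 = 85.36

85.36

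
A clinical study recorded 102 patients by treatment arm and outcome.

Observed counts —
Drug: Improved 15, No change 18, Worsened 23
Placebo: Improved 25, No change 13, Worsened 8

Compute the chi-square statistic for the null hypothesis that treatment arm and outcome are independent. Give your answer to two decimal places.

9.68

Row totals: 56, 46. Column totals: 40, 31, 31. Grand total N = 102.
Expected counts (row total × column total / N):
  Drug, Improved: 56×40/102 = 21.961
  Drug, No change: 56×31/102 = 17.020
  Drug, Worsened: 56×31/102 = 17.020
  Placebo, Improved: 46×40/102 = 18.039
  Placebo, No change: 46×31/102 = 13.980
  Placebo, Worsened: 46×31/102 = 13.980
Contributions (O − E)²/E:
  (15 − 21.961)²/21.961 = 2.2064
  (18 − 17.020)²/17.020 = 0.0564
  (23 − 17.020)²/17.020 = 2.1011
  (25 − 18.039)²/18.039 = 2.6862
  (13 − 13.980)²/13.980 = 0.0687
  (8 − 13.980)²/13.980 = 2.5580
χ² = 2.2064 + 0.0564 + 2.1011 + 2.6862 + 0.0687 + 2.5580 = 9.68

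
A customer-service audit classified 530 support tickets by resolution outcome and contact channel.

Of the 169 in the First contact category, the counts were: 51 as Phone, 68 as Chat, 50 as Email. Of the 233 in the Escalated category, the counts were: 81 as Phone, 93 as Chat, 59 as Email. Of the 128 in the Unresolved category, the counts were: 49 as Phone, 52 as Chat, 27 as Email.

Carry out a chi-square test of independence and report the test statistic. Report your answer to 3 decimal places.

Row totals: 169, 233, 128. Column totals: 181, 213, 136. Grand total N = 530.
Expected counts (row total × column total / N):
  First contact, Phone: 169×181/530 = 57.7151
  First contact, Chat: 169×213/530 = 67.9189
  First contact, Email: 169×136/530 = 43.3660
  Escalated, Phone: 233×181/530 = 79.5717
  Escalated, Chat: 233×213/530 = 93.6396
  Escalated, Email: 233×136/530 = 59.7887
  Unresolved, Phone: 128×181/530 = 43.7132
  Unresolved, Chat: 128×213/530 = 51.4415
  Unresolved, Email: 128×136/530 = 32.8453
Contributions (O − E)²/E:
  (51 − 57.7151)²/57.7151 = 0.7813
  (68 − 67.9189)²/67.9189 = 0.0001
  (50 − 43.3660)²/43.3660 = 1.0148
  (81 − 79.5717)²/79.5717 = 0.0256
  (93 − 93.6396)²/93.6396 = 0.0044
  (59 − 59.7887)²/59.7887 = 0.0104
  (49 − 43.7132)²/43.7132 = 0.6394
  (52 − 51.4415)²/51.4415 = 0.0061
  (27 − 32.8453)²/32.8453 = 1.0403
χ² = 0.7813 + 0.0001 + 1.0148 + 0.0256 + 0.0044 + 0.0104 + 0.6394 + 0.0061 + 1.0403 = 3.522

3.522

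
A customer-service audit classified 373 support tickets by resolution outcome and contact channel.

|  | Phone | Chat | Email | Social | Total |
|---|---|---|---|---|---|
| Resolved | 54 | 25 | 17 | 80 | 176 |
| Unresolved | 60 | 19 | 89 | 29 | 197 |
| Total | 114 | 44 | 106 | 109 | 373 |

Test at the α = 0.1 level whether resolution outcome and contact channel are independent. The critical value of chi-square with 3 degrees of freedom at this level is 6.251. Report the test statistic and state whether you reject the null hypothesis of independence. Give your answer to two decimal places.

Grand total N = 373.
Expected counts (row total × column total / N):
  Resolved, Phone: 176×114/373 = 53.791
  Resolved, Chat: 176×44/373 = 20.761
  Resolved, Email: 176×106/373 = 50.016
  Resolved, Social: 176×109/373 = 51.432
  Unresolved, Phone: 197×114/373 = 60.209
  Unresolved, Chat: 197×44/373 = 23.239
  Unresolved, Email: 197×106/373 = 55.984
  Unresolved, Social: 197×109/373 = 57.568
Contributions (O − E)²/E:
  (54 − 53.791)²/53.791 = 0.0008
  (25 − 20.761)²/20.761 = 0.8655
  (17 − 50.016)²/50.016 = 21.7942
  (80 − 51.432)²/51.432 = 15.8681
  (60 − 60.209)²/60.209 = 0.0007
  (19 − 23.239)²/23.239 = 0.7732
  (89 − 55.984)²/55.984 = 19.4709
  (29 − 57.568)²/57.568 = 14.1768
χ² = 0.0008 + 0.8655 + 21.7942 + 15.8681 + 0.0007 + 0.7732 + 19.4709 + 14.1768 = 72.95
df = (2−1)(4−1) = 3. Since 72.95 > 6.251, reject the null hypothesis of independence at α = 0.1.

72.95; reject H₀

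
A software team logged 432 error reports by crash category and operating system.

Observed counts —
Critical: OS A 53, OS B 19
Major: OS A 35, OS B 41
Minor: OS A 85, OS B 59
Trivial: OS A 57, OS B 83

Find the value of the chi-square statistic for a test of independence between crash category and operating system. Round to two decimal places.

Row totals: 72, 76, 144, 140. Column totals: 230, 202. Grand total N = 432.
Expected counts (row total × column total / N):
  Critical, OS A: 72×230/432 = 38.333
  Critical, OS B: 72×202/432 = 33.667
  Major, OS A: 76×230/432 = 40.463
  Major, OS B: 76×202/432 = 35.537
  Minor, OS A: 144×230/432 = 76.667
  Minor, OS B: 144×202/432 = 67.333
  Trivial, OS A: 140×230/432 = 74.537
  Trivial, OS B: 140×202/432 = 65.463
Contributions (O − E)²/E:
  (53 − 38.333)²/38.333 = 5.6119
  (19 − 33.667)²/33.667 = 6.3897
  (35 − 40.463)²/40.463 = 0.7376
  (41 − 35.537)²/35.537 = 0.8398
  (85 − 76.667)²/76.667 = 0.9057
  (59 − 67.333)²/67.333 = 1.0313
  (57 − 74.537)²/74.537 = 4.1261
  (83 − 65.463)²/65.463 = 4.6980
χ² = 5.6119 + 6.3897 + 0.7376 + 0.8398 + 0.9057 + 1.0313 + 4.1261 + 4.6980 = 24.34

24.34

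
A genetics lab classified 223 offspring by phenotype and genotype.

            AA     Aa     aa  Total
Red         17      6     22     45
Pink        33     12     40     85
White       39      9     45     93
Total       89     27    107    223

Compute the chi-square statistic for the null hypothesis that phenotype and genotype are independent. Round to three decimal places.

Grand total N = 223.
Expected counts (row total × column total / N):
  Red, AA: 45×89/223 = 17.9596
  Red, Aa: 45×27/223 = 5.4484
  Red, aa: 45×107/223 = 21.5919
  Pink, AA: 85×89/223 = 33.9238
  Pink, Aa: 85×27/223 = 10.2915
  Pink, aa: 85×107/223 = 40.7848
  White, AA: 93×89/223 = 37.1166
  White, Aa: 93×27/223 = 11.2601
  White, aa: 93×107/223 = 44.6233
Contributions (O − E)²/E:
  (17 − 17.9596)²/17.9596 = 0.0513
  (6 − 5.4484)²/5.4484 = 0.0558
  (22 − 21.5919)²/21.5919 = 0.0077
  (33 − 33.9238)²/33.9238 = 0.0252
  (12 − 10.2915)²/10.2915 = 0.2836
  (40 − 40.7848)²/40.7848 = 0.0151
  (39 − 37.1166)²/37.1166 = 0.0956
  (9 − 11.2601)²/11.2601 = 0.4536
  (45 − 44.6233)²/44.6233 = 0.0032
χ² = 0.0513 + 0.0558 + 0.0077 + 0.0252 + 0.2836 + 0.0151 + 0.0956 + 0.4536 + 0.0032 = 0.991

0.991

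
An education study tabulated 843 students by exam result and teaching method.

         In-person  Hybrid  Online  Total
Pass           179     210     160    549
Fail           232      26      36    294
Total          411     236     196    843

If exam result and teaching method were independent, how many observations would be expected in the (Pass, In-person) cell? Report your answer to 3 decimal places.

Row total (Pass) = 549; column total (In-person) = 411; grand total N = 843.
Expected count = (row total × column total) / N = 549 × 411 / 843 = 267.662.

267.662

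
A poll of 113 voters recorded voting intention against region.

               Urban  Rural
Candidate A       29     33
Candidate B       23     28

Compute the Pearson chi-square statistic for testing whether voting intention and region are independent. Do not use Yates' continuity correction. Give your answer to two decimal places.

0.03

Row totals: 62, 51. Column totals: 52, 61. Grand total N = 113.
Expected counts (row total × column total / N):
  Candidate A, Urban: 62×52/113 = 28.531
  Candidate A, Rural: 62×61/113 = 33.469
  Candidate B, Urban: 51×52/113 = 23.469
  Candidate B, Rural: 51×61/113 = 27.531
Contributions (O − E)²/E:
  (29 − 28.531)²/28.531 = 0.0077
  (33 − 33.469)²/33.469 = 0.0066
  (23 − 23.469)²/23.469 = 0.0094
  (28 − 27.531)²/27.531 = 0.0080
χ² = 0.0077 + 0.0066 + 0.0094 + 0.0080 = 0.03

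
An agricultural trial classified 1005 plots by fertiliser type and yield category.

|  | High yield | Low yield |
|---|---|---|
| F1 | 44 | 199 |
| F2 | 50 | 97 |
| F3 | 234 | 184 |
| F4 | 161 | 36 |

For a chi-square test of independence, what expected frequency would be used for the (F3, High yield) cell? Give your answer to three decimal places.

203.385

Row total (F3) = 418; column total (High yield) = 489; grand total N = 1005.
Expected count = (row total × column total) / N = 418 × 489 / 1005 = 203.385.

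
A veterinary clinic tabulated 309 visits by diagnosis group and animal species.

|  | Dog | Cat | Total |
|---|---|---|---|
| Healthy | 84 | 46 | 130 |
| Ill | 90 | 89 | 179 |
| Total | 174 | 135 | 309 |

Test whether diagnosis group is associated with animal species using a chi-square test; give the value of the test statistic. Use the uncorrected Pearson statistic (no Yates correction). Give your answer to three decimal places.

Grand total N = 309.
Expected counts (row total × column total / N):
  Healthy, Dog: 130×174/309 = 73.2039
  Healthy, Cat: 130×135/309 = 56.7961
  Ill, Dog: 179×174/309 = 100.7961
  Ill, Cat: 179×135/309 = 78.2039
Contributions (O − E)²/E:
  (84 − 73.2039)²/73.2039 = 1.5922
  (46 − 56.7961)²/56.7961 = 2.0522
  (90 − 100.7961)²/100.7961 = 1.1564
  (89 − 78.2039)²/78.2039 = 1.4904
χ² = 1.5922 + 2.0522 + 1.1564 + 1.4904 = 6.291

6.291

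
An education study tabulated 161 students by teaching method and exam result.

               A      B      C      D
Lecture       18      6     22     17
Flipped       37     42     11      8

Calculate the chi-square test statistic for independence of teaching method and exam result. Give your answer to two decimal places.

34.49

Row totals: 63, 98. Column totals: 55, 48, 33, 25. Grand total N = 161.
Expected counts (row total × column total / N):
  Lecture, A: 63×55/161 = 21.522
  Lecture, B: 63×48/161 = 18.783
  Lecture, C: 63×33/161 = 12.913
  Lecture, D: 63×25/161 = 9.783
  Flipped, A: 98×55/161 = 33.478
  Flipped, B: 98×48/161 = 29.217
  Flipped, C: 98×33/161 = 20.087
  Flipped, D: 98×25/161 = 15.217
Contributions (O − E)²/E:
  (18 − 21.522)²/21.522 = 0.5764
  (6 − 18.783)²/18.783 = 8.6996
  (22 − 12.913)²/12.913 = 6.3946
  (17 − 9.783)²/9.783 = 5.3240
  (37 − 33.478)²/33.478 = 0.3705
  (42 − 29.217)²/29.217 = 5.5928
  (11 − 20.087)²/20.087 = 4.1108
  (8 − 15.217)²/15.217 = 3.4228
χ² = 0.5764 + 8.6996 + 6.3946 + 5.3240 + 0.3705 + 5.5928 + 4.1108 + 3.4228 = 34.49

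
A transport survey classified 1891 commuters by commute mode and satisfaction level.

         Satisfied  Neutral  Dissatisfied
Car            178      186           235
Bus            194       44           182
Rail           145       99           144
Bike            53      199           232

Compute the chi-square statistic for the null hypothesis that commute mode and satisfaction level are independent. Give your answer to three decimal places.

188.196

Row totals: 599, 420, 388, 484. Column totals: 570, 528, 793. Grand total N = 1891.
Expected counts (row total × column total / N):
  Car, Satisfied: 599×570/1891 = 180.5553
  Car, Neutral: 599×528/1891 = 167.2512
  Car, Dissatisfied: 599×793/1891 = 251.1935
  Bus, Satisfied: 420×570/1891 = 126.5997
  Bus, Neutral: 420×528/1891 = 117.2713
  Bus, Dissatisfied: 420×793/1891 = 176.1290
  Rail, Satisfied: 388×570/1891 = 116.9540
  Rail, Neutral: 388×528/1891 = 108.3363
  Rail, Dissatisfied: 388×793/1891 = 162.7097
  Bike, Satisfied: 484×570/1891 = 145.8911
  Bike, Neutral: 484×528/1891 = 135.1412
  Bike, Dissatisfied: 484×793/1891 = 202.9677
Contributions (O − E)²/E:
  (178 − 180.5553)²/180.5553 = 0.0362
  (186 − 167.2512)²/167.2512 = 2.1017
  (235 − 251.1935)²/251.1935 = 1.0439
  (194 − 126.5997)²/126.5997 = 35.8832
  (44 − 117.2713)²/117.2713 = 45.7800
  (182 − 176.1290)²/176.1290 = 0.1957
  (145 − 116.9540)²/116.9540 = 6.7255
  (99 − 108.3363)²/108.3363 = 0.8046
  (144 − 162.7097)²/162.7097 = 2.1514
  (53 − 145.8911)²/145.8911 = 59.1452
  (199 − 135.1412)²/135.1412 = 30.1754
  (232 − 202.9677)²/202.9677 = 4.1528
χ² = 0.0362 + 2.1017 + 1.0439 + 35.8832 + 45.7800 + 0.1957 + 6.7255 + 0.8046 + 2.1514 + 59.1452 + 30.1754 + 4.1528 = 188.196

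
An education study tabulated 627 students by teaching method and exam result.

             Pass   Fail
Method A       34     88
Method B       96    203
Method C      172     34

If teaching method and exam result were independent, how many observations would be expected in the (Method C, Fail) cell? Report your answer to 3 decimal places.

106.778

Row total (Method C) = 206; column total (Fail) = 325; grand total N = 627.
Expected count = (row total × column total) / N = 206 × 325 / 627 = 106.778.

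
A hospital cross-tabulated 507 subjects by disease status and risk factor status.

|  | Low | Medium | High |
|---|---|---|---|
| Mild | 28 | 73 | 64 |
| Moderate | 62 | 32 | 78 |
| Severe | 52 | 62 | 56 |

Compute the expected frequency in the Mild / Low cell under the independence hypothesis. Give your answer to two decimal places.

46.21

Row total (Mild) = 165; column total (Low) = 142; grand total N = 507.
Expected count = (row total × column total) / N = 165 × 142 / 507 = 46.21.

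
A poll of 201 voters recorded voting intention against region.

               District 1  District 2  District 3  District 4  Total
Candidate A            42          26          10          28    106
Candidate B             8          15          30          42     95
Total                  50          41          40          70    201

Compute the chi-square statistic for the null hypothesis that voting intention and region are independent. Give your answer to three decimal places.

38.384

Grand total N = 201.
Expected counts (row total × column total / N):
  Candidate A, District 1: 106×50/201 = 26.36816
  Candidate A, District 2: 106×41/201 = 21.62189
  Candidate A, District 3: 106×40/201 = 21.09453
  Candidate A, District 4: 106×70/201 = 36.91542
  Candidate B, District 1: 95×50/201 = 23.63184
  Candidate B, District 2: 95×41/201 = 19.37811
  Candidate B, District 3: 95×40/201 = 18.90547
  Candidate B, District 4: 95×70/201 = 33.08458
Contributions (O − E)²/E:
  (42 − 26.36816)²/26.36816 = 9.2670
  (26 − 21.62189)²/21.62189 = 0.8865
  (10 − 21.09453)²/21.09453 = 5.8351
  (28 − 36.91542)²/36.91542 = 2.1532
  (8 − 23.63184)²/23.63184 = 10.3401
  (15 − 19.37811)²/19.37811 = 0.9891
  (30 − 18.90547)²/18.90547 = 6.5107
  (42 − 33.08458)²/33.08458 = 2.4025
χ² = 9.2670 + 0.8865 + 5.8351 + 2.1532 + 10.3401 + 0.9891 + 6.5107 + 2.4025 = 38.384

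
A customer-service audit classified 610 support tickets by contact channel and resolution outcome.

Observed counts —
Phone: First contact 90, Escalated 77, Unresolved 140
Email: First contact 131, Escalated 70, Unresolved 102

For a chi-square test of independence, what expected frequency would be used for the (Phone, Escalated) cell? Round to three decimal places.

73.982

Row total (Phone) = 307; column total (Escalated) = 147; grand total N = 610.
Expected count = (row total × column total) / N = 307 × 147 / 610 = 73.982.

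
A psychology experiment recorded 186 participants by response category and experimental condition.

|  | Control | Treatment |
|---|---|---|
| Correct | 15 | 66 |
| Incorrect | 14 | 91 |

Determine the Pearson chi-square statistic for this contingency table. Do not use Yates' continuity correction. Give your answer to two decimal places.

0.93

Row totals: 81, 105. Column totals: 29, 157. Grand total N = 186.
Expected counts (row total × column total / N):
  Correct, Control: 81×29/186 = 12.629
  Correct, Treatment: 81×157/186 = 68.371
  Incorrect, Control: 105×29/186 = 16.371
  Incorrect, Treatment: 105×157/186 = 88.629
Contributions (O − E)²/E:
  (15 − 12.629)²/12.629 = 0.4451
  (66 − 68.371)²/68.371 = 0.0822
  (14 − 16.371)²/16.371 = 0.3434
  (91 − 88.629)²/88.629 = 0.0634
χ² = 0.4451 + 0.0822 + 0.3434 + 0.0634 = 0.93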